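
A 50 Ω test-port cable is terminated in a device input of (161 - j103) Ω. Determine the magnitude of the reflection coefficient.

Γ = (Z_L − Z_0)/(Z_L + Z_0) = (111 − j103)/(211 − j103)
|Γ| = 151/235

|Γ| ≈ 0.645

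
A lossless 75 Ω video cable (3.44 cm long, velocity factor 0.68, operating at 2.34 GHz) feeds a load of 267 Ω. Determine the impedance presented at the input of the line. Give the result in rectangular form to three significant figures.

λ = v/f = 0.68·c / 2.34 GHz = 0.0872 m
βl = 2π·l/λ = 2π × 0.395 = 142°
tan(βl) = tan(142°) = -0.78
Z_in = Z_0·(Z_L + jZ_0·tanβl)/(Z_0 + jZ_L·tanβl)
     = 75·(267 − j58.5)/(75 − j208)

Z_in ≈ 49.3 + j78.4 Ω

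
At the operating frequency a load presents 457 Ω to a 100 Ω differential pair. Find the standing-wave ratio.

For a purely resistive load, VSWR = R_L/Z_0 or Z_0/R_L (whichever > 1) = 457/100

VSWR ≈ 4.57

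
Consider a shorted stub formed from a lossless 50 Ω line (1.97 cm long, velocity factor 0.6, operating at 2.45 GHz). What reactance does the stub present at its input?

λ = v/f = 0.6·c / 2.45 GHz = 0.0735 m
βl = 2π·l/λ = 2π × 0.268 = 96.5°
tan(βl) = -8.74
For a shorted stub, Z_in = jZ_0·tan(βl)

X_in ≈ -437 Ω (capacitive)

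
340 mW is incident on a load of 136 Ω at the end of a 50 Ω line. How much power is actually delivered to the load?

Γ = (136 − 50)/(136 + 50) = 0.462
|Γ|² = 0.214
P_refl = |Γ|²·P_inc = 72.7 mW, P_del = (1 − |Γ|²)·P_inc = 267 mW

P_delivered ≈ 267 mW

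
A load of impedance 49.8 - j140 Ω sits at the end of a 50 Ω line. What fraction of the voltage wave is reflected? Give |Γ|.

|Γ| ≈ 0.814

Γ = (Z_L − Z_0)/(Z_L + Z_0) = (-0.2 − j140)/(99.8 − j140)
|Γ| = 140/172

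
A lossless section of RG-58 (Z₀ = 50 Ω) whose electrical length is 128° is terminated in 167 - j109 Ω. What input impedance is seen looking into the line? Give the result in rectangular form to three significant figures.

tan(βl) = tan(128°) = -1.28
Z_in = Z_0·(Z_L + jZ_0·tanβl)/(Z_0 + jZ_L·tanβl)
     = 50·(167 − j173)/(-89.5 − j214)

Z_in ≈ 20.5 + j47.7 Ω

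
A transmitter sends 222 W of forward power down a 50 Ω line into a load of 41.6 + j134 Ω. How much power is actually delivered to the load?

|Γ| = |(-8.4 + j134)/(91.6 + j134)| = 0.827
|Γ|² = 0.684
P_refl = |Γ|²·P_inc = 152 W, P_del = (1 − |Γ|²)·P_inc = 70.1 W

P_delivered ≈ 70.1 W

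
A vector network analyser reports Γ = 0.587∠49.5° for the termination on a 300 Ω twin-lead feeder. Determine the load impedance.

Z_L = Z_0·(1 + Γ)/(1 − Γ) = 300·(1.38 + j0.446)/(0.619 − j0.446)

Z_L ≈ 338 + j460 Ω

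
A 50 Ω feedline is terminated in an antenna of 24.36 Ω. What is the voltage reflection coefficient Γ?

Γ = (Z_L − Z_0)/(Z_L + Z_0) = (24.36 − 50)/(24.36 + 50) = -25.64/74.36

Γ = -0.345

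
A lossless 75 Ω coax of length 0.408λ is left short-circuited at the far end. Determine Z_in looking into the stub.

Z_in ≈ −j48.9 Ω

βl = 2π × 0.408 = 147°
tan(βl) = -0.652
For a short-circuited stub, Z_in = jZ_0·tan(βl)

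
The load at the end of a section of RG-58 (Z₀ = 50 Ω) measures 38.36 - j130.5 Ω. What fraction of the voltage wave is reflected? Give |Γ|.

Γ = (Z_L − Z_0)/(Z_L + Z_0) = (-11.64 − j130.5)/(88.36 − j130.5)
|Γ| = 131/158

|Γ| ≈ 0.831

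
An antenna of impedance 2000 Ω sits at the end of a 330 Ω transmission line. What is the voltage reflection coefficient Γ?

Γ = 0.717

Γ = (Z_L − Z_0)/(Z_L + Z_0) = (2000 − 330)/(2000 + 330) = 1670/2330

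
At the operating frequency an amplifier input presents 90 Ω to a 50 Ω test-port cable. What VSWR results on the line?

For a purely resistive load, VSWR = R_L/Z_0 or Z_0/R_L (whichever > 1) = 90/50

VSWR ≈ 1.8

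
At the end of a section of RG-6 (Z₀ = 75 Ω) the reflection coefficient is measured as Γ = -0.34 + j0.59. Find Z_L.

Z_L = Z_0·(1 + Γ)/(1 − Γ) = 75·(0.66 + j0.59)/(1.34 − j0.59)

Z_L ≈ 18.8 + j41.3 Ω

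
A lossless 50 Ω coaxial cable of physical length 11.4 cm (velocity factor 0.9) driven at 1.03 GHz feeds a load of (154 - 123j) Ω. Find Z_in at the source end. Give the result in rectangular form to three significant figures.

Z_in ≈ 102 + j120 Ω

λ = v/f = 0.9·c / 1.03 GHz = 0.262 m
βl = 2π·l/λ = 2π × 0.435 = 157°
tan(βl) = tan(157°) = -0.434
Z_in = Z_0·(Z_L + jZ_0·tanβl)/(Z_0 + jZ_L·tanβl)
     = 50·(154 − j145)/(-3.33 − j66.8)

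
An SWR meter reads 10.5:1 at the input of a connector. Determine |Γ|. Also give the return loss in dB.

|Γ| = (S − 1)/(S + 1) = (10.5 − 1)/(10.5 + 1) = 9.5/11.5
RL = −20·log₁₀|Γ| = −20·log₁₀(0.826)

|Γ| ≈ 0.826; return loss ≈ 1.66 dB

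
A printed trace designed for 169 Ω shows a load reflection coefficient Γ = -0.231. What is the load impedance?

Z_L = Z_0·(1 + Γ)/(1 − Γ) = 169·(0.769)/(1.23)

Z_L ≈ 106 Ω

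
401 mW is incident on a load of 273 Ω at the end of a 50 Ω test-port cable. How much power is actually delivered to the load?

P_delivered ≈ 210 mW

Γ = (273 − 50)/(273 + 50) = 0.69
|Γ|² = 0.477
P_refl = |Γ|²·P_inc = 191 mW, P_del = (1 − |Γ|²)·P_inc = 210 mW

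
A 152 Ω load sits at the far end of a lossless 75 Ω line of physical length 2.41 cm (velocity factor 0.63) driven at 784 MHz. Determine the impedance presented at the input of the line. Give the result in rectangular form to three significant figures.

Z_in ≈ 73.3 − j53.5 Ω

λ = v/f = 0.63·c / 784 MHz = 0.241 m
βl = 2π·l/λ = 2π × 0.1 = 36°
tan(βl) = tan(36°) = 0.726
Z_in = Z_0·(Z_L + jZ_0·tanβl)/(Z_0 + jZ_L·tanβl)
     = 75·(152 + j54.5)/(75 + j110)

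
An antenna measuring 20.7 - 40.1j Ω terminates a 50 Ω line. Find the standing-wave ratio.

VSWR ≈ 4.14

Γ = (Z_L − Z_0)/(Z_L + Z_0) = (-29.3 − j40.1)/(70.7 − j40.1)
|Γ| = 49.7/81.3 = 0.611
VSWR = (1 + |Γ|)/(1 − |Γ|) = 1.61/0.389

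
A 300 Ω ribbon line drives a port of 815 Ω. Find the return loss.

RL ≈ 6.71 dB

Γ = (815 − 300)/(815 + 300) = 0.462
RL = −20·log₁₀|Γ| = −20·log₁₀(0.462)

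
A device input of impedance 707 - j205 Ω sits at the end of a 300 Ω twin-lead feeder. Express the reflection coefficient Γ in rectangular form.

Γ = (Z_L − Z_0)/(Z_L + Z_0) = (407 − j205)/(1007 − j205)

Γ ≈ 0.428 − j0.116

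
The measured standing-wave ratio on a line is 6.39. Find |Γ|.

|Γ| = (S − 1)/(S + 1) = (6.39 − 1)/(6.39 + 1) = 5.39/7.39

|Γ| ≈ 0.729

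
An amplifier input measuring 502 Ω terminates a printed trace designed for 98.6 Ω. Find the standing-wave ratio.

For a purely resistive load, VSWR = R_L/Z_0 or Z_0/R_L (whichever > 1) = 502/98.6

VSWR ≈ 5.09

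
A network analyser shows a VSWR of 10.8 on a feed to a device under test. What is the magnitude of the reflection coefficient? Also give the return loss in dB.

|Γ| ≈ 0.831; return loss ≈ 1.61 dB

|Γ| = (S − 1)/(S + 1) = (10.8 − 1)/(10.8 + 1) = 9.8/11.8
RL = −20·log₁₀|Γ| = −20·log₁₀(0.831)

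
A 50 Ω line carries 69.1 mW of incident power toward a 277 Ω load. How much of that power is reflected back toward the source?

Γ = (277 − 50)/(277 + 50) = 0.694
|Γ|² = 0.482
P_refl = |Γ|²·P_inc = 33.3 mW, P_del = (1 − |Γ|²)·P_inc = 35.8 mW

P_reflected ≈ 33.3 mW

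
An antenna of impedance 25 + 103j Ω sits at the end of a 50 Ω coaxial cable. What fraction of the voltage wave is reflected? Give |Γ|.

|Γ| ≈ 0.832

Γ = (Z_L − Z_0)/(Z_L + Z_0) = (-25 + j103)/(75 + j103)
|Γ| = 106/127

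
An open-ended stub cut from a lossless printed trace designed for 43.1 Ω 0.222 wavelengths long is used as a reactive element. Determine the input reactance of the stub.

X_in ≈ -7.66 Ω (capacitive)

βl = 2π × 0.222 = 79.9°
tan(βl) = 5.63
For an open-ended stub, Z_in = −jZ_0·cot(βl) = −jZ_0/tan(βl)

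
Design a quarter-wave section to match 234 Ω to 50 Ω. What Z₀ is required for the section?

Z_qwt ≈ 108 Ω

Z_qwt = √(Z_0·R_L) = √(50 × 234) = √11700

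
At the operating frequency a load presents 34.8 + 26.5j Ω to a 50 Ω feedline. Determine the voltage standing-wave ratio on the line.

VSWR ≈ 2.05

Γ = (Z_L − Z_0)/(Z_L + Z_0) = (-15.2 + j26.5)/(84.8 + j26.5)
|Γ| = 30.5/88.8 = 0.344
VSWR = (1 + |Γ|)/(1 − |Γ|) = 1.34/0.656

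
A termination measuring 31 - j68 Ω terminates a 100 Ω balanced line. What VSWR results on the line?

VSWR ≈ 4.82

Γ = (Z_L − Z_0)/(Z_L + Z_0) = (-69 − j68)/(131 − j68)
|Γ| = 96.9/148 = 0.656
VSWR = (1 + |Γ|)/(1 − |Γ|) = 1.66/0.344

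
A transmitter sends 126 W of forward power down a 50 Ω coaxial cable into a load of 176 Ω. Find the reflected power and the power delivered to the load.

P_reflected ≈ 39.2 W; P_delivered ≈ 86.8 W

Γ = (176 − 50)/(176 + 50) = 0.558
|Γ|² = 0.311
P_refl = |Γ|²·P_inc = 39.2 W, P_del = (1 − |Γ|²)·P_inc = 86.8 W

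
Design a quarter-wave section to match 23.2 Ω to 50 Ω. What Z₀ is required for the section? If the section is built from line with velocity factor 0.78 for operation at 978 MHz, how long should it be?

Z_qwt = √(Z_0·R_L) = √(50 × 23.2) = √1160
λ = 0.78·c/f = 0.239 m, so l = λ/4 = 0.0598 m

Z_qwt ≈ 34.1 Ω; length ≈ 5.98 cm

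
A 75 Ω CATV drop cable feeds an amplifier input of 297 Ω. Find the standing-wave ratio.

Γ = (297 − 75)/(297 + 75) = 0.597
VSWR = (1 + 0.597)/(1 − 0.597)

VSWR ≈ 3.96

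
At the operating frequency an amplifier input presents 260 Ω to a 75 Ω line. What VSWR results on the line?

VSWR ≈ 3.47

Γ = (260 − 75)/(260 + 75) = 0.552
VSWR = (1 + 0.552)/(1 − 0.552)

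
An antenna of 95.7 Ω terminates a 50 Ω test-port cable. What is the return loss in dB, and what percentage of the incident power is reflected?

RL ≈ 10.1 dB; 9.84% of incident power reflected

Γ = (95.7 − 50)/(95.7 + 50) = 0.314
RL = −20·log₁₀(0.314) = 10.1 dB
P_refl/P_inc = |Γ|² = 0.0984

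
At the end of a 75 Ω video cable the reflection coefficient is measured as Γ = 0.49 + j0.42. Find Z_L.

Z_L = Z_0·(1 + Γ)/(1 − Γ) = 75·(1.49 + j0.42)/(0.51 − j0.42)

Z_L ≈ 100 + j144 Ω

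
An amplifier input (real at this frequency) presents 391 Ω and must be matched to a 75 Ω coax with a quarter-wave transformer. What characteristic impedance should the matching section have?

Z_qwt ≈ 171 Ω

Z_qwt = √(Z_0·R_L) = √(75 × 391) = √29320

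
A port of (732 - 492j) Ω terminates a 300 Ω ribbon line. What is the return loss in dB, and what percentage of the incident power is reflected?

Γ = (432 − j492)/(1032 − j492), |Γ| = 0.573
RL = −20·log₁₀(0.573) = 4.84 dB
P_refl/P_inc = |Γ|² = 0.328

RL ≈ 4.84 dB; 32.8% of incident power reflected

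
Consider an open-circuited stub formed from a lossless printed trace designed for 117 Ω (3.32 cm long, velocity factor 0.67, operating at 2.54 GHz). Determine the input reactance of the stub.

λ = v/f = 0.67·c / 2.54 GHz = 0.0791 m
βl = 2π·l/λ = 2π × 0.42 = 151°
tan(βl) = -0.554
For an open-circuited stub, Z_in = −jZ_0·cot(βl) = −jZ_0/tan(βl)

X_in ≈ 211 Ω (inductive)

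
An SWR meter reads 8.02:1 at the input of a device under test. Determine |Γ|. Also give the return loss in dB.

|Γ| ≈ 0.778; return loss ≈ 2.18 dB

|Γ| = (S − 1)/(S + 1) = (8.02 − 1)/(8.02 + 1) = 7.02/9.02
RL = −20·log₁₀|Γ| = −20·log₁₀(0.778)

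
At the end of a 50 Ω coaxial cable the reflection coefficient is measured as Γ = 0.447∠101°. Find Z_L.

Z_L ≈ 29.2 + j32 Ω

Z_L = Z_0·(1 + Γ)/(1 − Γ) = 50·(0.915 + j0.439)/(1.09 − j0.439)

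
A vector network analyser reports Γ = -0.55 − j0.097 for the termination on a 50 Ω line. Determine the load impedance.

Z_L ≈ 14.3 − j4.02 Ω

Z_L = Z_0·(1 + Γ)/(1 − Γ) = 50·(0.45 − j0.097)/(1.55 + j0.097)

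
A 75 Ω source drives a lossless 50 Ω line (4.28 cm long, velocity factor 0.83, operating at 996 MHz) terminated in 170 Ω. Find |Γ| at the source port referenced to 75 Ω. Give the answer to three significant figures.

|Γ| ≈ 0.636

λ = v/f = 0.83·c / 996 MHz = 0.25 m
βl = 2π·l/λ = 2π × 0.171 = 61.6°
tan(βl) = 1.85
Z_in = Z_0·(Z_L + jZ_0·tanβl)/(Z_0 + jZ_L·tanβl) = 18.5 − j24.1 Ω
Γ_s = (Z_in − Z_s)/(Z_in + Z_s) = (-56.5 − j24.1)/(93.5 − j24.1), |Γ_s| = 0.636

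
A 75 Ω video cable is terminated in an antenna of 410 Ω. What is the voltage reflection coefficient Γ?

Γ = 0.691

Γ = (Z_L − Z_0)/(Z_L + Z_0) = (410 − 75)/(410 + 75) = 335/485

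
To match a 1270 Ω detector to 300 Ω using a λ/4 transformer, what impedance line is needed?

Z_qwt ≈ 617 Ω

Z_qwt = √(Z_0·R_L) = √(300 × 1270) = √381000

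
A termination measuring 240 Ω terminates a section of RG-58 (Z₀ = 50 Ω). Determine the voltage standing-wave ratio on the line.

VSWR ≈ 4.8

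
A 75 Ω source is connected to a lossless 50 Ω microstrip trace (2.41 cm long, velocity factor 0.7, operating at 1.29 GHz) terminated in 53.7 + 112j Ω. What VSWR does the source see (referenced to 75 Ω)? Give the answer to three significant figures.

λ = v/f = 0.7·c / 1.29 GHz = 0.163 m
βl = 2π·l/λ = 2π × 0.148 = 53.3°
tan(βl) = 1.34
Z_in = Z_0·(Z_L + jZ_0·tanβl)/(Z_0 + jZ_L·tanβl) = 24.7 − j71.6 Ω
Γ_s = (Z_in − Z_s)/(Z_in + Z_s) = (-50.3 − j71.6)/(99.7 − j71.6), |Γ_s| = 0.713
VSWR = (1 + |Γ_s|)/(1 − |Γ_s|)

VSWR ≈ 5.97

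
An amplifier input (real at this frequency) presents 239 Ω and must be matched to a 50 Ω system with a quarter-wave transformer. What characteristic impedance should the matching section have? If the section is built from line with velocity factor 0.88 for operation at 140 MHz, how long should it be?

Z_qwt = √(Z_0·R_L) = √(50 × 239) = √11950
λ = 0.88·c/f = 1.89 m, so l = λ/4 = 0.471 m

Z_qwt ≈ 109 Ω; length ≈ 47.1 cm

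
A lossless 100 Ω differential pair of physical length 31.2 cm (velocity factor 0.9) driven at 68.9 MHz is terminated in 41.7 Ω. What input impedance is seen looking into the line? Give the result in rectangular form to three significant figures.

Z_in ≈ 51.5 + j42.9 Ω

λ = v/f = 0.9·c / 68.9 MHz = 3.92 m
βl = 2π·l/λ = 2π × 0.0796 = 28.7°
tan(βl) = tan(28.7°) = 0.547
Z_in = Z_0·(Z_L + jZ_0·tanβl)/(Z_0 + jZ_L·tanβl)
     = 100·(41.7 + j54.7)/(100 + j22.8)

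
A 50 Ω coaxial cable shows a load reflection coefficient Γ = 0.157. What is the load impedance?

Z_L ≈ 68.6 Ω

Z_L = Z_0·(1 + Γ)/(1 − Γ) = 50·(1.16)/(0.843)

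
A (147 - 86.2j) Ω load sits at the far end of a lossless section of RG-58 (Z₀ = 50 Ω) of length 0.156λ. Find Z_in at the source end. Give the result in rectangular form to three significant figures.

Z_in ≈ 14.8 − j21.5 Ω

βl = 2π × 0.156 = 56.2°
tan(βl) = tan(56.2°) = 1.49
Z_in = Z_0·(Z_L + jZ_0·tanβl)/(Z_0 + jZ_L·tanβl)
     = 50·(147 − j11.6)/(179 + j219)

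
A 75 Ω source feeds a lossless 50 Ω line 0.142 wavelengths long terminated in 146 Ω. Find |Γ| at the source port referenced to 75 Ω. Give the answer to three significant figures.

βl = 2π × 0.142 = 51.1°
tan(βl) = 1.24
Z_in = Z_0·(Z_L + jZ_0·tanβl)/(Z_0 + jZ_L·tanβl) = 26.3 − j33.1 Ω
Γ_s = (Z_in − Z_s)/(Z_in + Z_s) = (-48.7 − j33.1)/(101 − j33.1), |Γ_s| = 0.553

|Γ| ≈ 0.553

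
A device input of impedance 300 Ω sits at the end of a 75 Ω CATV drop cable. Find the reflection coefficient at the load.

Γ = 0.6

Γ = (Z_L − Z_0)/(Z_L + Z_0) = (300 − 75)/(300 + 75) = 225/375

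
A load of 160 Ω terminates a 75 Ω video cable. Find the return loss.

Γ = (160 − 75)/(160 + 75) = 0.362
RL = −20·log₁₀|Γ| = −20·log₁₀(0.362)

RL ≈ 8.83 dB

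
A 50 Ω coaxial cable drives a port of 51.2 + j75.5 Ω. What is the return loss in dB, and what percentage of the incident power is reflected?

RL ≈ 4.47 dB; 35.8% of incident power reflected

Γ = (1.2 + j75.5)/(101.2 + j75.5), |Γ| = 0.598
RL = −20·log₁₀(0.598) = 4.47 dB
P_refl/P_inc = |Γ|² = 0.358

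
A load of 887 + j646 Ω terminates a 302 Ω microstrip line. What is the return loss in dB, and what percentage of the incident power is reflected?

Γ = (585 + j646)/(1189 + j646), |Γ| = 0.644
RL = −20·log₁₀(0.644) = 3.82 dB
P_refl/P_inc = |Γ|² = 0.415

RL ≈ 3.82 dB; 41.5% of incident power reflected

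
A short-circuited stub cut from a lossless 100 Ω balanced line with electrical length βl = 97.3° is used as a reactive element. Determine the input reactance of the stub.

X_in ≈ -781 Ω (capacitive)

tan(βl) = -7.81
For a short-circuited stub, Z_in = jZ_0·tan(βl)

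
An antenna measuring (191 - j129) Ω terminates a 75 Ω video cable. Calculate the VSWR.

Γ = (Z_L − Z_0)/(Z_L + Z_0) = (116 − j129)/(266 − j129)
|Γ| = 173/296 = 0.587
VSWR = (1 + |Γ|)/(1 − |Γ|) = 1.59/0.413

VSWR ≈ 3.84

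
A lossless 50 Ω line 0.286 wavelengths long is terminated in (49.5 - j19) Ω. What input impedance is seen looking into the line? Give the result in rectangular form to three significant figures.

Z_in ≈ 52 + j19.4 Ω

βl = 2π × 0.286 = 103°
tan(βl) = tan(103°) = -4.35
Z_in = Z_0·(Z_L + jZ_0·tanβl)/(Z_0 + jZ_L·tanβl)
     = 50·(49.5 − j236)/(-32.6 − j215)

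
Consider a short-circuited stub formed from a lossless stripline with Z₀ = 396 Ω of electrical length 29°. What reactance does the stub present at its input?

tan(βl) = 0.554
For a short-circuited stub, Z_in = jZ_0·tan(βl)

X_in ≈ 220 Ω (inductive)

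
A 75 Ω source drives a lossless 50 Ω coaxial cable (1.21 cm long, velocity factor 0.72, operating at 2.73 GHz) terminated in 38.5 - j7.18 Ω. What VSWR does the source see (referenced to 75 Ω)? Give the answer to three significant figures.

λ = v/f = 0.72·c / 2.73 GHz = 0.0791 m
βl = 2π·l/λ = 2π × 0.153 = 55.1°
tan(βl) = 1.43
Z_in = Z_0·(Z_L + jZ_0·tanβl)/(Z_0 + jZ_L·tanβl) = 44 + j13.2 Ω
Γ_s = (Z_in − Z_s)/(Z_in + Z_s) = (-31 + j13.2)/(119 + j13.2), |Γ_s| = 0.281
VSWR = (1 + |Γ_s|)/(1 − |Γ_s|)

VSWR ≈ 1.78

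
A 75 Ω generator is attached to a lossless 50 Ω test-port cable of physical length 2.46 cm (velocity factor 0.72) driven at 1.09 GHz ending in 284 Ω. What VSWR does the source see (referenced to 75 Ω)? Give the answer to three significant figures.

λ = v/f = 0.72·c / 1.09 GHz = 0.198 m
βl = 2π·l/λ = 2π × 0.124 = 44.7°
tan(βl) = 0.989
Z_in = Z_0·(Z_L + jZ_0·tanβl)/(Z_0 + jZ_L·tanβl) = 17.3 − j47.5 Ω
Γ_s = (Z_in − Z_s)/(Z_in + Z_s) = (-57.7 − j47.5)/(92.3 − j47.5), |Γ_s| = 0.721
VSWR = (1 + |Γ_s|)/(1 − |Γ_s|)

VSWR ≈ 6.16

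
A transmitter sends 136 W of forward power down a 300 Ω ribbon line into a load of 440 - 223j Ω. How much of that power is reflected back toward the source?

|Γ| = |(140 − j223)/(740 − j223)| = 0.341
|Γ|² = 0.116
P_refl = |Γ|²·P_inc = 15.8 W, P_del = (1 − |Γ|²)·P_inc = 120 W

P_reflected ≈ 15.8 W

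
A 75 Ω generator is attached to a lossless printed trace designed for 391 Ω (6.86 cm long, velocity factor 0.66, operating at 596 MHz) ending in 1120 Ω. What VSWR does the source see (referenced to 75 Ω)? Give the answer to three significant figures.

λ = v/f = 0.66·c / 596 MHz = 0.332 m
βl = 2π·l/λ = 2π × 0.206 = 74.3°
tan(βl) = 3.57
Z_in = Z_0·(Z_L + jZ_0·tanβl)/(Z_0 + jZ_L·tanβl) = 146 − j95.4 Ω
Γ_s = (Z_in − Z_s)/(Z_in + Z_s) = (70.8 − j95.4)/(221 − j95.4), |Γ_s| = 0.494
VSWR = (1 + |Γ_s|)/(1 − |Γ_s|)

VSWR ≈ 2.95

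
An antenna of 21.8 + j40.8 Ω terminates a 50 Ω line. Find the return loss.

Γ = (-28.2 + j40.8)/(71.8 + j40.8), |Γ| = 0.601
RL = −20·log₁₀|Γ| = −20·log₁₀(0.601)

RL ≈ 4.43 dB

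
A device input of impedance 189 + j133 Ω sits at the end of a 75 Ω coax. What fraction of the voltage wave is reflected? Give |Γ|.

|Γ| ≈ 0.593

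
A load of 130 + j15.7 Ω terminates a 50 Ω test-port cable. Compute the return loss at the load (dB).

Γ = (80 + j15.7)/(180 + j15.7), |Γ| = 0.451
RL = −20·log₁₀|Γ| = −20·log₁₀(0.451)

RL ≈ 6.91 dB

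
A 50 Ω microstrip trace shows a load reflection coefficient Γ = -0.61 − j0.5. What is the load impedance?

Z_L = Z_0·(1 + Γ)/(1 − Γ) = 50·(0.39 − j0.5)/(1.61 + j0.5)

Z_L ≈ 6.65 − j17.6 Ω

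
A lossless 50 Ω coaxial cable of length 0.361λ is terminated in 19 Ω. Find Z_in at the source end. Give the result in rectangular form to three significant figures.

Z_in ≈ 38.2 − j42.3 Ω

βl = 2π × 0.361 = 130°
tan(βl) = tan(130°) = -1.19
Z_in = Z_0·(Z_L + jZ_0·tanβl)/(Z_0 + jZ_L·tanβl)
     = 50·(19 − j59.7)/(50 − j22.7)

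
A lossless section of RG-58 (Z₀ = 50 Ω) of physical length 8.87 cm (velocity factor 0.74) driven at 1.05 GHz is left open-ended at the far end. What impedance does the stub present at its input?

Z_in ≈ +j90.3 Ω

λ = v/f = 0.74·c / 1.05 GHz = 0.211 m
βl = 2π·l/λ = 2π × 0.42 = 151°
tan(βl) = -0.554
For an open-ended stub, Z_in = −jZ_0·cot(βl) = −jZ_0/tan(βl)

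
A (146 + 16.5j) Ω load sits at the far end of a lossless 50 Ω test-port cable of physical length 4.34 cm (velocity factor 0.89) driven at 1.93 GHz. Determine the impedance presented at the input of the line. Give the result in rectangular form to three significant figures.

Z_in ≈ 18.9 + j16.3 Ω

λ = v/f = 0.89·c / 1.93 GHz = 0.138 m
βl = 2π·l/λ = 2π × 0.314 = 113°
tan(βl) = tan(113°) = -2.36
Z_in = Z_0·(Z_L + jZ_0·tanβl)/(Z_0 + jZ_L·tanβl)
     = 50·(146 − j102)/(89 − j345)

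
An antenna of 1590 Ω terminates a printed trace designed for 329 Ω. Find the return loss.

RL ≈ 3.65 dB

Γ = (1590 − 329)/(1590 + 329) = 0.657
RL = −20·log₁₀|Γ| = −20·log₁₀(0.657)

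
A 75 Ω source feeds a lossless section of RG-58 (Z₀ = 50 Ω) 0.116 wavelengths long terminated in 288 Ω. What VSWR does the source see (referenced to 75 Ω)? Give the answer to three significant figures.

βl = 2π × 0.116 = 41.8°
tan(βl) = 0.893
Z_in = Z_0·(Z_L + jZ_0·tanβl)/(Z_0 + jZ_L·tanβl) = 18.9 − j52.3 Ω
Γ_s = (Z_in − Z_s)/(Z_in + Z_s) = (-56.1 − j52.3)/(93.9 − j52.3), |Γ_s| = 0.714
VSWR = (1 + |Γ_s|)/(1 − |Γ_s|)

VSWR ≈ 6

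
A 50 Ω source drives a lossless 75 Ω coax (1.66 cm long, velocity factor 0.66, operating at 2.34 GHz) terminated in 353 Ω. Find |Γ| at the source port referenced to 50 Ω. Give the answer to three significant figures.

|Γ| ≈ 0.564

λ = v/f = 0.66·c / 2.34 GHz = 0.0846 m
βl = 2π·l/λ = 2π × 0.196 = 70.6°
tan(βl) = 2.84
Z_in = Z_0·(Z_L + jZ_0·tanβl)/(Z_0 + jZ_L·tanβl) = 17.8 − j25 Ω
Γ_s = (Z_in − Z_s)/(Z_in + Z_s) = (-32.2 − j25)/(67.8 − j25), |Γ_s| = 0.564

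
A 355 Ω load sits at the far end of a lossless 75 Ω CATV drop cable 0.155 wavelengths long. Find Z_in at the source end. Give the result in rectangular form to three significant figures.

βl = 2π × 0.155 = 55.8°
tan(βl) = tan(55.8°) = 1.47
Z_in = Z_0·(Z_L + jZ_0·tanβl)/(Z_0 + jZ_L·tanβl)
     = 75·(355 + j110)/(75 + j522)

Z_in ≈ 22.7 − j47.7 Ω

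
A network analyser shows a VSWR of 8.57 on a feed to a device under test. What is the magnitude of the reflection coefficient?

|Γ| = (S − 1)/(S + 1) = (8.57 − 1)/(8.57 + 1) = 7.57/9.57

|Γ| ≈ 0.791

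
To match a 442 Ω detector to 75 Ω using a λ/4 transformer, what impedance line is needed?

Z_qwt ≈ 182 Ω

Z_qwt = √(Z_0·R_L) = √(75 × 442) = √33150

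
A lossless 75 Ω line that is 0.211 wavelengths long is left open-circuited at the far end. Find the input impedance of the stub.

βl = 2π × 0.211 = 76°
tan(βl) = 4
For an open-circuited stub, Z_in = −jZ_0·cot(βl) = −jZ_0/tan(βl)

Z_in ≈ −j18.8 Ω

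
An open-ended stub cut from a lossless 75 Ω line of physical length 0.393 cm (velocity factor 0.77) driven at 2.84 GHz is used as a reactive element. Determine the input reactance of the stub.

X_in ≈ -239 Ω (capacitive)

λ = v/f = 0.77·c / 2.84 GHz = 0.0813 m
βl = 2π·l/λ = 2π × 0.0483 = 17.4°
tan(βl) = 0.313
For an open-ended stub, Z_in = −jZ_0·cot(βl) = −jZ_0/tan(βl)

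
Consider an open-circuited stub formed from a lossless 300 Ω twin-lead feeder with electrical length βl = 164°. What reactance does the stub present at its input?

X_in ≈ 1050 Ω (inductive)

tan(βl) = -0.287
For an open-circuited stub, Z_in = −jZ_0·cot(βl) = −jZ_0/tan(βl)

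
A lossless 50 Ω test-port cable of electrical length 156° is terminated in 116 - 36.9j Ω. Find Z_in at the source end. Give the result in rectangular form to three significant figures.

Z_in ≈ 91.6 + j52.8 Ω

tan(βl) = tan(156°) = -0.445
Z_in = Z_0·(Z_L + jZ_0·tanβl)/(Z_0 + jZ_L·tanβl)
     = 50·(116 − j59.2)/(33.6 − j51.6)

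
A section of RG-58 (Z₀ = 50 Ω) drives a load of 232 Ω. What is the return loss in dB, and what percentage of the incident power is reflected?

RL ≈ 3.8 dB; 41.7% of incident power reflected

Γ = (232 − 50)/(232 + 50) = 0.645
RL = −20·log₁₀(0.645) = 3.8 dB
P_refl/P_inc = |Γ|² = 0.417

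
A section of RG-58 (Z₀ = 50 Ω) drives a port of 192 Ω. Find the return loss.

RL ≈ 4.63 dB

Γ = (192 − 50)/(192 + 50) = 0.587
RL = −20·log₁₀|Γ| = −20·log₁₀(0.587)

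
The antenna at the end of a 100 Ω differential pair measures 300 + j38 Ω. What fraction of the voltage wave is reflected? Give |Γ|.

|Γ| ≈ 0.507

Γ = (Z_L − Z_0)/(Z_L + Z_0) = (200 + j38)/(400 + j38)
|Γ| = 204/402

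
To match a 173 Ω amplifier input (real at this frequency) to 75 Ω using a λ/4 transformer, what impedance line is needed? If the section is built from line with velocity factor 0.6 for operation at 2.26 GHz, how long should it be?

Z_qwt ≈ 114 Ω; length ≈ 1.99 cm

Z_qwt = √(Z_0·R_L) = √(75 × 173) = √12980
λ = 0.6·c/f = 0.0796 m, so l = λ/4 = 0.0199 m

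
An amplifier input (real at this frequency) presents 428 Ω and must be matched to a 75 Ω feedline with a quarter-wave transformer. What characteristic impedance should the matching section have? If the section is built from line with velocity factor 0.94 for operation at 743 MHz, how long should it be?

Z_qwt = √(Z_0·R_L) = √(75 × 428) = √32100
λ = 0.94·c/f = 0.38 m, so l = λ/4 = 0.0949 m

Z_qwt ≈ 179 Ω; length ≈ 9.49 cm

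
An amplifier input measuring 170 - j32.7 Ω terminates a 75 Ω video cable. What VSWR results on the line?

VSWR ≈ 2.37

Γ = (Z_L − Z_0)/(Z_L + Z_0) = (95 − j32.7)/(245 − j32.7)
|Γ| = 100/247 = 0.406
VSWR = (1 + |Γ|)/(1 − |Γ|) = 1.41/0.594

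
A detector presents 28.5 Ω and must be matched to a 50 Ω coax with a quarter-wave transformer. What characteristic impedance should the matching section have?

Z_qwt ≈ 37.7 Ω

Z_qwt = √(Z_0·R_L) = √(50 × 28.5) = √1425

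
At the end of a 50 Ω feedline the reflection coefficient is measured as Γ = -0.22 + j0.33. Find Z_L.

Z_L = Z_0·(1 + Γ)/(1 − Γ) = 50·(0.78 + j0.33)/(1.22 − j0.33)

Z_L ≈ 26.4 + j20.7 Ω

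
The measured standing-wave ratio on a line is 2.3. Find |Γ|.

|Γ| = (S − 1)/(S + 1) = (2.3 − 1)/(2.3 + 1) = 1.3/3.3

|Γ| ≈ 0.394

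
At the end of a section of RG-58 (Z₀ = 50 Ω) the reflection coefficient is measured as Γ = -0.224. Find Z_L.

Z_L = Z_0·(1 + Γ)/(1 − Γ) = 50·(0.776)/(1.22)

Z_L ≈ 31.7 Ω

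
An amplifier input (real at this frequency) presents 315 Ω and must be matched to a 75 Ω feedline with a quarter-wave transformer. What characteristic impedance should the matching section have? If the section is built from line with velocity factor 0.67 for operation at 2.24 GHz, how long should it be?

Z_qwt ≈ 154 Ω; length ≈ 2.24 cm

Z_qwt = √(Z_0·R_L) = √(75 × 315) = √23620
λ = 0.67·c/f = 0.0897 m, so l = λ/4 = 0.0224 m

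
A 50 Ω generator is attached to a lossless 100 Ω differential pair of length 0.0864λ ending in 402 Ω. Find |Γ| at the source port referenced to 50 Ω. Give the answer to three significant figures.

|Γ| ≈ 0.733

βl = 2π × 0.0864 = 31.1°
tan(βl) = 0.603
Z_in = Z_0·(Z_L + jZ_0·tanβl)/(Z_0 + jZ_L·tanβl) = 79.7 − j133 Ω
Γ_s = (Z_in − Z_s)/(Z_in + Z_s) = (29.7 − j133)/(130 − j133), |Γ_s| = 0.733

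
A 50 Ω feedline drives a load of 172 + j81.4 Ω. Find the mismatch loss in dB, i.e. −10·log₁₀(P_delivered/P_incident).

mismatch loss ≈ 2.11 dB

Γ = (122 + j81.4)/(222 + j81.4), |Γ| = 0.62
|Γ|² = 0.385, so P_del/P_inc = 1 − |Γ|² = 0.615
ML = −10·log₁₀(1 − |Γ|²)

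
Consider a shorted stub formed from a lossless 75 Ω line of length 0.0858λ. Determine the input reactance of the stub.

βl = 2π × 0.0858 = 30.9°
tan(βl) = 0.598
For a shorted stub, Z_in = jZ_0·tan(βl)

X_in ≈ 44.9 Ω (inductive)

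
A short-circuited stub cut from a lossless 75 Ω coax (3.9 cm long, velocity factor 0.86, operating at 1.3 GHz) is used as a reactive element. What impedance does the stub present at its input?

λ = v/f = 0.86·c / 1.3 GHz = 0.198 m
βl = 2π·l/λ = 2π × 0.197 = 70.7°
tan(βl) = 2.86
For a short-circuited stub, Z_in = jZ_0·tan(βl)

Z_in ≈ +j215 Ω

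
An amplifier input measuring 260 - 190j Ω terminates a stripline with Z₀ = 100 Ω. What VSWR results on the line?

Γ = (Z_L − Z_0)/(Z_L + Z_0) = (160 − j190)/(360 − j190)
|Γ| = 248/407 = 0.61
VSWR = (1 + |Γ|)/(1 − |Γ|) = 1.61/0.39

VSWR ≈ 4.13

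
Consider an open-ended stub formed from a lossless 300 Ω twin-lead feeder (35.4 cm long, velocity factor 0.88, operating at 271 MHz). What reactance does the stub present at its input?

λ = v/f = 0.88·c / 271 MHz = 0.974 m
βl = 2π·l/λ = 2π × 0.363 = 131°
tan(βl) = -1.16
For an open-ended stub, Z_in = −jZ_0·cot(βl) = −jZ_0/tan(βl)

X_in ≈ 259 Ω (inductive)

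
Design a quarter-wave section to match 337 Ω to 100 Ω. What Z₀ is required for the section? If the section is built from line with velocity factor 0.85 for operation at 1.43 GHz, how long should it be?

Z_qwt ≈ 184 Ω; length ≈ 4.46 cm

Z_qwt = √(Z_0·R_L) = √(100 × 337) = √33700
λ = 0.85·c/f = 0.178 m, so l = λ/4 = 0.0446 m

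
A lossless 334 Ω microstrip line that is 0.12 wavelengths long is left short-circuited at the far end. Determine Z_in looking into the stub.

βl = 2π × 0.12 = 43.2°
tan(βl) = 0.939
For a short-circuited stub, Z_in = jZ_0·tan(βl)

Z_in ≈ +j314 Ω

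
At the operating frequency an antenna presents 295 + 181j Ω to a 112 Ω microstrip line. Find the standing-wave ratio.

VSWR ≈ 3.74

Γ = (Z_L − Z_0)/(Z_L + Z_0) = (183 + j181)/(407 + j181)
|Γ| = 257/445 = 0.578
VSWR = (1 + |Γ|)/(1 − |Γ|) = 1.58/0.422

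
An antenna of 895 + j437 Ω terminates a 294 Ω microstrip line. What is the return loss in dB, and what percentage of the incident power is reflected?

Γ = (601 + j437)/(1189 + j437), |Γ| = 0.587
RL = −20·log₁₀(0.587) = 4.63 dB
P_refl/P_inc = |Γ|² = 0.344

RL ≈ 4.63 dB; 34.4% of incident power reflected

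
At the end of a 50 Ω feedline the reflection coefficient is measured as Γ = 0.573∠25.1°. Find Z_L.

Z_L ≈ 116 + j83.7 Ω

Z_L = Z_0·(1 + Γ)/(1 − Γ) = 50·(1.52 + j0.243)/(0.481 − j0.243)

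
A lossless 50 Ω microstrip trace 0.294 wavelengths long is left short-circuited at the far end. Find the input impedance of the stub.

βl = 2π × 0.294 = 106°
tan(βl) = -3.52
For a short-circuited stub, Z_in = jZ_0·tan(βl)

Z_in ≈ −j176 Ω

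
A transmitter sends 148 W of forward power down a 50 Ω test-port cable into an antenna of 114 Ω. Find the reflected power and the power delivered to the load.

P_reflected ≈ 22.5 W; P_delivered ≈ 125 W

Γ = (114 − 50)/(114 + 50) = 0.39
|Γ|² = 0.152
P_refl = |Γ|²·P_inc = 22.5 W, P_del = (1 − |Γ|²)·P_inc = 125 W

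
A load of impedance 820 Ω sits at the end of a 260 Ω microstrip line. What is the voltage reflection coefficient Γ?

Γ = (Z_L − Z_0)/(Z_L + Z_0) = (820 − 260)/(820 + 260) = 560/1080

Γ = 0.519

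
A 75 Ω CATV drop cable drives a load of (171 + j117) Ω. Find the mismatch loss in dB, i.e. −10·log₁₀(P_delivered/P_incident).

Γ = (96 + j117)/(246 + j117), |Γ| = 0.556
|Γ|² = 0.309, so P_del/P_inc = 1 − |Γ|² = 0.691
ML = −10·log₁₀(1 − |Γ|²)

mismatch loss ≈ 1.6 dB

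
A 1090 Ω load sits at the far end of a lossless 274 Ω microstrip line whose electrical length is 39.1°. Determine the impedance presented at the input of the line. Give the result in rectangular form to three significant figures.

Z_in ≈ 158 − j288 Ω

tan(βl) = tan(39.1°) = 0.813
Z_in = Z_0·(Z_L + jZ_0·tanβl)/(Z_0 + jZ_L·tanβl)
     = 274·(1090 + j223)/(274 + j886)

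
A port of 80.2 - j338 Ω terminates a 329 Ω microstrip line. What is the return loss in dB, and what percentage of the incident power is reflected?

Γ = (-248.8 − j338)/(409.2 − j338), |Γ| = 0.791
RL = −20·log₁₀(0.791) = 2.04 dB
P_refl/P_inc = |Γ|² = 0.625

RL ≈ 2.04 dB; 62.5% of incident power reflected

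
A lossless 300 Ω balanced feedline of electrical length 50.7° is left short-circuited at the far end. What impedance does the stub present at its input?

tan(βl) = 1.22
For a short-circuited stub, Z_in = jZ_0·tan(βl)

Z_in ≈ +j367 Ω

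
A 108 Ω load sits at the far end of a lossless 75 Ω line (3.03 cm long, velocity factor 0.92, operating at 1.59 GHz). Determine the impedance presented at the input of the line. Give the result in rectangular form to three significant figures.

Z_in ≈ 58.4 − j17.7 Ω

λ = v/f = 0.92·c / 1.59 GHz = 0.174 m
βl = 2π·l/λ = 2π × 0.175 = 62.8°
tan(βl) = tan(62.8°) = 1.95
Z_in = Z_0·(Z_L + jZ_0·tanβl)/(Z_0 + jZ_L·tanβl)
     = 75·(108 + j146)/(75 + j211)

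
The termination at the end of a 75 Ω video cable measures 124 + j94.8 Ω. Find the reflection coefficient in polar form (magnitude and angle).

Γ = (Z_L − Z_0)/(Z_L + Z_0) = (49 + j94.8)/(199 + j94.8)
|Γ| = 107/220 = 0.484

Γ ≈ 0.484 ∠ 37.2°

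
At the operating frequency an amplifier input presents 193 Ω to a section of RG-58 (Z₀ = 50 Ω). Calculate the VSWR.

Γ = (193 − 50)/(193 + 50) = 0.588
VSWR = (1 + 0.588)/(1 − 0.588)

VSWR ≈ 3.86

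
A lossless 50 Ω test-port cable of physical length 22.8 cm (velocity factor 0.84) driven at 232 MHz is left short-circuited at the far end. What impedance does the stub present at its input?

Z_in ≈ +j194 Ω

λ = v/f = 0.84·c / 232 MHz = 1.09 m
βl = 2π·l/λ = 2π × 0.21 = 75.6°
tan(βl) = 3.89
For a short-circuited stub, Z_in = jZ_0·tan(βl)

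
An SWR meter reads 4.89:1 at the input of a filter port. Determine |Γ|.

|Γ| ≈ 0.66

|Γ| = (S − 1)/(S + 1) = (4.89 − 1)/(4.89 + 1) = 3.89/5.89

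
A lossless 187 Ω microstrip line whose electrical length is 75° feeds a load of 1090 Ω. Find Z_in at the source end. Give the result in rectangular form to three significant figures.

Z_in ≈ 34.3 − j48.5 Ω

tan(βl) = tan(75°) = 3.73
Z_in = Z_0·(Z_L + jZ_0·tanβl)/(Z_0 + jZ_L·tanβl)
     = 187·(1090 + j698)/(187 + j4070)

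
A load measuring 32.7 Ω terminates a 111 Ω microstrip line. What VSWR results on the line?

For a purely resistive load, VSWR = R_L/Z_0 or Z_0/R_L (whichever > 1) = 111/32.7

VSWR ≈ 3.39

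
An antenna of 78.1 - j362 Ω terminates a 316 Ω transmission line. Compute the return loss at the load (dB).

RL ≈ 1.84 dB

Γ = (-237.9 − j362)/(394.1 − j362), |Γ| = 0.809
RL = −20·log₁₀|Γ| = −20·log₁₀(0.809)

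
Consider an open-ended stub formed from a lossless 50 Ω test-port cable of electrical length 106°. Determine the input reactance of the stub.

tan(βl) = -3.49
For an open-ended stub, Z_in = −jZ_0·cot(βl) = −jZ_0/tan(βl)

X_in ≈ 14.3 Ω (inductive)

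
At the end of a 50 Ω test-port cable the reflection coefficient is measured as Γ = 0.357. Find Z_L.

Z_L ≈ 106 Ω

Z_L = Z_0·(1 + Γ)/(1 − Γ) = 50·(1.36)/(0.643)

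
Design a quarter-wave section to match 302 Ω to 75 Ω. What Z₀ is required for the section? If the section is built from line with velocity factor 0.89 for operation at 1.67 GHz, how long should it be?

Z_qwt = √(Z_0·R_L) = √(75 × 302) = √22650
λ = 0.89·c/f = 0.16 m, so l = λ/4 = 0.04 m

Z_qwt ≈ 150 Ω; length ≈ 4 cm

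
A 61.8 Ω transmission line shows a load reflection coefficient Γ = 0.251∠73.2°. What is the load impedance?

Z_L ≈ 63.1 + j32.4 Ω

Z_L = Z_0·(1 + Γ)/(1 − Γ) = 61.8·(1.07 + j0.24)/(0.927 − j0.24)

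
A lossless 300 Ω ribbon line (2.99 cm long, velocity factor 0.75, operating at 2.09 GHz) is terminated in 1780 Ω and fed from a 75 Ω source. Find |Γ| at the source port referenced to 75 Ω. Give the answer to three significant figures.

|Γ| ≈ 0.41

λ = v/f = 0.75·c / 2.09 GHz = 0.108 m
βl = 2π·l/λ = 2π × 0.278 = 100°
tan(βl) = -5.68
Z_in = Z_0·(Z_L + jZ_0·tanβl)/(Z_0 + jZ_L·tanβl) = 52.1 + j51.3 Ω
Γ_s = (Z_in − Z_s)/(Z_in + Z_s) = (-22.9 + j51.3)/(127 + j51.3), |Γ_s| = 0.41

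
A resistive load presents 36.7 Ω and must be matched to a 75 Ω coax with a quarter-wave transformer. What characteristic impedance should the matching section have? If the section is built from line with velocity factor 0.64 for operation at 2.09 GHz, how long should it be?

Z_qwt ≈ 52.5 Ω; length ≈ 2.3 cm

Z_qwt = √(Z_0·R_L) = √(75 × 36.7) = √2752
λ = 0.64·c/f = 0.0919 m, so l = λ/4 = 0.023 m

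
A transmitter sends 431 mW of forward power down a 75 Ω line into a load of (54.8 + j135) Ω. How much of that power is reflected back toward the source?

P_reflected ≈ 229 mW

|Γ| = |(-20.2 + j135)/(129.8 + j135)| = 0.729
|Γ|² = 0.531
P_refl = |Γ|²·P_inc = 229 mW, P_del = (1 − |Γ|²)·P_inc = 202 mW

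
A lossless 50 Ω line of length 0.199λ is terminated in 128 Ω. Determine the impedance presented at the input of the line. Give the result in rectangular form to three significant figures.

βl = 2π × 0.199 = 71.6°
tan(βl) = tan(71.6°) = 3.01
Z_in = Z_0·(Z_L + jZ_0·tanβl)/(Z_0 + jZ_L·tanβl)
     = 50·(128 + j151)/(50 + j386)

Z_in ≈ 21.3 − j13.8 Ω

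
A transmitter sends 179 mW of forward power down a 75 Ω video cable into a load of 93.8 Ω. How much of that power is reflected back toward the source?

P_reflected ≈ 2.22 mW

Γ = (93.8 − 75)/(93.8 + 75) = 0.111
|Γ|² = 0.0124
P_refl = |Γ|²·P_inc = 2.22 mW, P_del = (1 − |Γ|²)·P_inc = 177 mW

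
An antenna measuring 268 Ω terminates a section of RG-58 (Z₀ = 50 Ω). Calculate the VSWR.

VSWR ≈ 5.36

Γ = (268 − 50)/(268 + 50) = 0.686
VSWR = (1 + 0.686)/(1 − 0.686)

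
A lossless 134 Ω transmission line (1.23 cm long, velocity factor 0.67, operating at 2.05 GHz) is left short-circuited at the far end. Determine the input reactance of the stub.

X_in ≈ 135 Ω (inductive)

λ = v/f = 0.67·c / 2.05 GHz = 0.098 m
βl = 2π·l/λ = 2π × 0.125 = 45.2°
tan(βl) = 1.01
For a short-circuited stub, Z_in = jZ_0·tan(βl)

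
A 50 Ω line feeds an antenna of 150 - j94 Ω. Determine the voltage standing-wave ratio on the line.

VSWR ≈ 4.28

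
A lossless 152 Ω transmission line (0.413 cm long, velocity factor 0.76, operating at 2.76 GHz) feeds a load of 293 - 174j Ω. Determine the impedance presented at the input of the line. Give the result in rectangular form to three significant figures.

λ = v/f = 0.76·c / 2.76 GHz = 0.0826 m
βl = 2π·l/λ = 2π × 0.05 = 18°
tan(βl) = tan(18°) = 0.325
Z_in = Z_0·(Z_L + jZ_0·tanβl)/(Z_0 + jZ_L·tanβl)
     = 152·(293 − j125)/(209 + j95.2)

Z_in ≈ 142 − j156 Ω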